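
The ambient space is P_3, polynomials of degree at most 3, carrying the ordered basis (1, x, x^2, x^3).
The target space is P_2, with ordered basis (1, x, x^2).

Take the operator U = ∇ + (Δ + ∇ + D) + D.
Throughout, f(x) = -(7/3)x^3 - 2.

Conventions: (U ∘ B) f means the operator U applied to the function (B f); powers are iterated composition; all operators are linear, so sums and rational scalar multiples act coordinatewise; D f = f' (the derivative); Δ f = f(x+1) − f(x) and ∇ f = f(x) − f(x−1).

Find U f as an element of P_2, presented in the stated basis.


g(x) = -35x^2 + 7x - 7

∇ f = -7x^2 + 7x - 7/3
Δ f = -7x^2 - 7x - 7/3
∇ f = -7x^2 + 7x - 7/3
D f = -7x^2
(Δ + ∇ + D) f = -21x^2 - 14/3
D f = -7x^2
(∇ + (Δ + ∇ + D) + D) f = -35x^2 + 7x - 7


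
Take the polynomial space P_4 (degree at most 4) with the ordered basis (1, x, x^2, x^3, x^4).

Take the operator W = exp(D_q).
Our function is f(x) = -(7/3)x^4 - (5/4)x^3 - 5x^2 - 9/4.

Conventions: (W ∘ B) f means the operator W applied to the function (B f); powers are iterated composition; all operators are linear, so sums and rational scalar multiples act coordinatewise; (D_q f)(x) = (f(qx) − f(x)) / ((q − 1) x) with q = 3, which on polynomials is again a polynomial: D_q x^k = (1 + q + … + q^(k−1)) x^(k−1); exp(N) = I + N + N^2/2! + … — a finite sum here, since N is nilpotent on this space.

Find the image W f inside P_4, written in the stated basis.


order-1 term: -(280/3)x^3 - (65/4)x^2 - 20x
order-2 term: -(1820/3)x^2 - (65/2)x - 10
order-3 term: -(7280/9)x - 65/6
order-4 term: -1820/9
the series for exp(D_q) f terminates at order 4
exp(D_q) f = -(7/3)x^4 - (1135/12)x^3 - (7535/12)x^2 - (15505/18)x - 8111/36

the result is g(x) = -(7/3)x^4 - (1135/12)x^3 - (7535/12)x^2 - (15505/18)x - 8111/36


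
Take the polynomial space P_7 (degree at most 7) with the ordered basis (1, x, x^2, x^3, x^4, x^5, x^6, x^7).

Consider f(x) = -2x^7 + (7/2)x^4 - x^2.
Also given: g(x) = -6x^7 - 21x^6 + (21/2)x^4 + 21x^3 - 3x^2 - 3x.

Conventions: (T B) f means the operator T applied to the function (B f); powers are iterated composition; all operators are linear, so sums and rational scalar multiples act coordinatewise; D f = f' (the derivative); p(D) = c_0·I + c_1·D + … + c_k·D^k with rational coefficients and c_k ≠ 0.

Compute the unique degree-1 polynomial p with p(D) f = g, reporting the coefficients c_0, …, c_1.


D^0 f = -2x^7 + (7/2)x^4 - x^2
D^1 f = -14x^6 + 14x^3 - 2x
matching coefficients of g against c_0 f + c_1 Df + … from the top degree down determines the c_i
solution: c_0 = 3, c_1 = 3/2

c_0 = 3, c_1 = 3/2


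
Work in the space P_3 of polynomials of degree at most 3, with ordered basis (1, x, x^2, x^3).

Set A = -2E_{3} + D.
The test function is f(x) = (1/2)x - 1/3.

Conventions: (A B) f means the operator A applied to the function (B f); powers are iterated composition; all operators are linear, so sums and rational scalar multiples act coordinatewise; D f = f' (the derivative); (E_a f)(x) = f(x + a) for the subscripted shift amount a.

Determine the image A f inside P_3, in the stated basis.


E_{3} f = (1/2)x + 7/6
(-2E_{3}) f = -x - 7/3
D f = 1/2
(-2E_{3} + D) f = -x - 11/6

the result is g(x) = -x - 11/6


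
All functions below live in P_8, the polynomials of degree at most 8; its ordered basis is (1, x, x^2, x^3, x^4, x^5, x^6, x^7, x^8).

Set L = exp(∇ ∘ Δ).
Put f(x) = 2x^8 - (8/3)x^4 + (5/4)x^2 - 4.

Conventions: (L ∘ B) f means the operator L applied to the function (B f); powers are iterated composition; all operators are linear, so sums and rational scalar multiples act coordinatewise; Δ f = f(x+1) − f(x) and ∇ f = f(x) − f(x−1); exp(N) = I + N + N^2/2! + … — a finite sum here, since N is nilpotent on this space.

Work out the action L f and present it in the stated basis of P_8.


the image equals g(x) = 2x^8 + 112x^6 + (5872/3)x^4 + (40645/4)x^2 + 43135/6

order-1 term: 112x^6 + 280x^4 + 80x^2 + 7/6
order-2 term: 1680x^4 + 3360x^2 + 472
order-3 term: 6720x^2 + 3360
order-4 term: 3360
the series for exp(∇ ∘ Δ) f terminates at order 4
exp(∇ ∘ Δ) f = 2x^8 + 112x^6 + (5872/3)x^4 + (40645/4)x^2 + 43135/6


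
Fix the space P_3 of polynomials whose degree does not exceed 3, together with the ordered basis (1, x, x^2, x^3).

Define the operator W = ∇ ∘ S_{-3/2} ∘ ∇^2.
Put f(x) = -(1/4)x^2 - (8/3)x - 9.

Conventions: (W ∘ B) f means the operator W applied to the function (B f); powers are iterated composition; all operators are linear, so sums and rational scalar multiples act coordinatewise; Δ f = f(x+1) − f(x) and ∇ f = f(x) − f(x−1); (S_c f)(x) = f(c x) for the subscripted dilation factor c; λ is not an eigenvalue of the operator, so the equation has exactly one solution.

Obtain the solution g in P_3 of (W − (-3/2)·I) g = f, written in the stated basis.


g(x) = -(1/6)x^2 - (16/9)x - 6

write g with unknown coordinates in the stated basis and equate coefficients in (W − (-3/2)·I) g = f
solving from the highest basis element down gives g = -(1/6)x^2 - (16/9)x - 6
check: W g = 0
so W g − (-3/2)·g = -(1/4)x^2 - (8/3)x - 9 = f ✓


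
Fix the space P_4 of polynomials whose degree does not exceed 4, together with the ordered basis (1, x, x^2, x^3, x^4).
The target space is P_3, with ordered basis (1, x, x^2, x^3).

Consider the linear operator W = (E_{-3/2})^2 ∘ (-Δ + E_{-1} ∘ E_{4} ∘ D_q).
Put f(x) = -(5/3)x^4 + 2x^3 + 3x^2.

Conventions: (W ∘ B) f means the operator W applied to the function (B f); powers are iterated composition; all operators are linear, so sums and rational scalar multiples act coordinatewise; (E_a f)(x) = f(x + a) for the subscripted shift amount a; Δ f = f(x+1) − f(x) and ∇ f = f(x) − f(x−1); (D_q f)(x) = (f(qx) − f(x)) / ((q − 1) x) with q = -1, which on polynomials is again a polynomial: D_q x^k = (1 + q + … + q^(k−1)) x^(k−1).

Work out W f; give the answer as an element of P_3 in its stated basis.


Δ f = -(20/3)x^3 - 4x^2 + (16/3)x + 10/3
(-Δ) f = (20/3)x^3 + 4x^2 - (16/3)x - 10/3
D_q f = 2x^2
E_{4} D_q f = 2x^2 + 16x + 32
E_{-1} E_{4} D_q f = 2x^2 + 12x + 18
(-Δ + E_{-1} ∘ E_{4} ∘ D_q) f = (20/3)x^3 + 6x^2 + (20/3)x + 44/3
E_{-3/2} (-Δ + E_{-1} ∘ E_{4} ∘ D_q) f = (20/3)x^3 - 24x^2 + (101/3)x - 13/3
E_{-3/2} E_{-3/2} (-Δ + E_{-1} ∘ E_{4} ∘ D_q) f = (20/3)x^3 - 54x^2 + (452/3)x - 394/3

g(x) = (20/3)x^3 - 54x^2 + (452/3)x - 394/3


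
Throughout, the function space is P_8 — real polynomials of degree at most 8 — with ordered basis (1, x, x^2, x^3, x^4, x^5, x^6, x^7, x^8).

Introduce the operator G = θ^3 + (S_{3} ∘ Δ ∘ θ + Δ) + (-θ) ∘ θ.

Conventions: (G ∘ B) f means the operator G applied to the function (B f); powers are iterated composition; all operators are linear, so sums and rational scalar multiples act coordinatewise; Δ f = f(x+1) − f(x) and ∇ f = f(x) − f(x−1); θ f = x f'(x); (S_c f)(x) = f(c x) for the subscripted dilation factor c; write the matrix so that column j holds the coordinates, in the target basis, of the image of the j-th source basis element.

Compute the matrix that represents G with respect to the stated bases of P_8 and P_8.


image of 1: 0
image of x: 2
image of x^2: 4x^2 + 14x + 3
image of x^3: 18x^3 + 84x^2 + 30x + 4
image of x^4: 48x^4 + 436x^3 + 222x^2 + 52x + 5
image of x^5: 100x^5 + 2030x^4 + 1360x^3 + 460x^2 + 80x + 6
image of x^6: 180x^6 + 8754x^5 + 7305x^4 + 3260x^3 + 825x^2 + 114x + 7
image of x^7: 294x^7 + 35728x^6 + 35742x^5 + 19880x^4 + 6650x^3 + 1344x^2 + 154x + 8
image of x^8: 448x^8 + 139976x^7 + 163324x^6 + 108920x^5 + 45430x^4 + 12152x^3 + 2044x^2 + 200x + 9
each image's coordinates form column j of the matrix

the matrix is [[0, 2, 3, 4, 5, 6, 7, 8, 9]; [0, 0, 14, 30, 52, 80, 114, 154, 200]; [0, 0, 4, 84, 222, 460, 825, 1344, 2044]; [0, 0, 0, 18, 436, 1360, 3260, 6650, 12152]; [0, 0, 0, 0, 48, 2030, 7305, 19880, 45430]; [0, 0, 0, 0, 0, 100, 8754, 35742, 108920]; [0, 0, 0, 0, 0, 0, 180, 35728, 163324]; [0, 0, 0, 0, 0, 0, 0, 294, 139976]; [0, 0, 0, 0, 0, 0, 0, 0, 448]] (rows listed top to bottom)


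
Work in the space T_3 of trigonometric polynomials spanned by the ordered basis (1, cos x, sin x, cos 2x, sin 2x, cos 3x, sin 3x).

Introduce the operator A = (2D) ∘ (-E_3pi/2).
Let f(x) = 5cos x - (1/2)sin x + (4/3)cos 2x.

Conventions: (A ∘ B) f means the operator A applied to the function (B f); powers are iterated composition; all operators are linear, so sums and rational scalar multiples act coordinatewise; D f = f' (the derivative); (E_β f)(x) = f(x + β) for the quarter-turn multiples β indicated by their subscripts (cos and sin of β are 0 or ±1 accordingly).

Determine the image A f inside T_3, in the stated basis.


E_3pi/2 f = (1/2)cos x + 5sin x - (4/3)cos 2x
(-E_3pi/2) f = -(1/2)cos x - 5sin x + (4/3)cos 2x
D (-E_3pi/2) f = -5cos x + (1/2)sin x - (8/3)sin 2x
(2D) (-E_3pi/2) f = -10cos x + sin x - (16/3)sin 2x

g(x) = -10cos x + sin x - (16/3)sin 2x


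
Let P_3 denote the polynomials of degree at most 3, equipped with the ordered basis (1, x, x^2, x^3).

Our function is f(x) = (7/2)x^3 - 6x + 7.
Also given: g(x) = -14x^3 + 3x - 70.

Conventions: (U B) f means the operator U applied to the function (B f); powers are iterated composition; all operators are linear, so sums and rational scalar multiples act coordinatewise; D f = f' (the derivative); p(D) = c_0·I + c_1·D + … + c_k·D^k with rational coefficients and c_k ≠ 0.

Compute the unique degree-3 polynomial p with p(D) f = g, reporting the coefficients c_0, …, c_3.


c_0 = -4, c_1 = 0, c_2 = -1, c_3 = -2

D^0 f = (7/2)x^3 - 6x + 7
D^1 f = (21/2)x^2 - 6
D^2 f = 21x
D^3 f = 21
matching coefficients of g against c_0 f + c_1 Df + … from the top degree down determines the c_i
solution: c_0 = -4, c_1 = 0, c_2 = -1, c_3 = -2


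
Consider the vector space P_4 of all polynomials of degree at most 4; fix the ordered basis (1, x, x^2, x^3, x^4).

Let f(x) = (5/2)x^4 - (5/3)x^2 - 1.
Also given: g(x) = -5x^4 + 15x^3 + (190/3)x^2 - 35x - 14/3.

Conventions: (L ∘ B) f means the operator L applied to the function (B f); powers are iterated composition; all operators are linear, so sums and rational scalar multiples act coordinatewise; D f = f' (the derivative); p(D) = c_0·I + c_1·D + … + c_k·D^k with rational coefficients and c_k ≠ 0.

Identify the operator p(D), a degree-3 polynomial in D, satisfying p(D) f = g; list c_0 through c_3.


D^0 f = (5/2)x^4 - (5/3)x^2 - 1
D^1 f = 10x^3 - (10/3)x
D^2 f = 30x^2 - 10/3
D^3 f = 60x
matching coefficients of g against c_0 f + c_1 Df + … from the top degree down determines the c_i
solution: c_0 = -2, c_1 = 3/2, c_2 = 2, c_3 = -1/2

p(D) = -2·I + (3/2)·D + 2·D^2 − (1/2)·D^3, i.e. c_0 = -2, c_1 = 3/2, c_2 = 2, c_3 = -1/2


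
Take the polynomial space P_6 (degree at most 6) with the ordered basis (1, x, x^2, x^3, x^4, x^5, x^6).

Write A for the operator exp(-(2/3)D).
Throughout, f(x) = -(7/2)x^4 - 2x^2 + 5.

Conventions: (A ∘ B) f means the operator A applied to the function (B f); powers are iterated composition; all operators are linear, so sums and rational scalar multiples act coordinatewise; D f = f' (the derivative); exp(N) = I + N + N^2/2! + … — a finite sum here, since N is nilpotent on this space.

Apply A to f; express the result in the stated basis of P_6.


order-1 term: (28/3)x^3 + (8/3)x
order-2 term: -(28/3)x^2 - 8/9
order-3 term: (112/27)x
order-4 term: -56/81
the series for exp(-(2/3)D) f terminates at order 4
exp(-(2/3)D) f = -(7/2)x^4 + (28/3)x^3 - (34/3)x^2 + (184/27)x + 277/81

g(x) = -(7/2)x^4 + (28/3)x^3 - (34/3)x^2 + (184/27)x + 277/81


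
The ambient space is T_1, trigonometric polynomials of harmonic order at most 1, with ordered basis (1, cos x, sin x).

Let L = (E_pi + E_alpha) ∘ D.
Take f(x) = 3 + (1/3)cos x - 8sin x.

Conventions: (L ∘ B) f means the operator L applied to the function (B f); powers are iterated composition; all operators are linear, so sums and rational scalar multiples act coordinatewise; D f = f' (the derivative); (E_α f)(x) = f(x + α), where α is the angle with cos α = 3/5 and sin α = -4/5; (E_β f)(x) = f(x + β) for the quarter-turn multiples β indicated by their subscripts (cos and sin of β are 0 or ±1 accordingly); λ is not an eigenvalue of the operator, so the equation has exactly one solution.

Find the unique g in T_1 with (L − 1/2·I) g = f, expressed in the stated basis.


the result is g(x) = -6 - (62/5)cos x - (152/15)sin x

write g with unknown coordinates in the stated basis and equate coefficients in (L − 1/2·I) g = f
solving from the highest basis element down gives g = -6 - (62/5)cos x - (152/15)sin x
check: L g = -(88/15)cos x - (196/15)sin x
so L g − 1/2·g = 3 + (1/3)cos x - 8sin x = f ✓


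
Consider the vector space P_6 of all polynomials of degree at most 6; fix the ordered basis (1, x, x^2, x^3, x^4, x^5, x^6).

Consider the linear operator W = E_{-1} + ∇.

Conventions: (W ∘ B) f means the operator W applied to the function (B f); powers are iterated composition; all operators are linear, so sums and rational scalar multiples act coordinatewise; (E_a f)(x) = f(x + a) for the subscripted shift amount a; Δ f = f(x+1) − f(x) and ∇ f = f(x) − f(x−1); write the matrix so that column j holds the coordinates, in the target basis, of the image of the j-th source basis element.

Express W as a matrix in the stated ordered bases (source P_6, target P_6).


the matrix is [[1, 0, 0, 0, 0, 0, 0]; [0, 1, 0, 0, 0, 0, 0]; [0, 0, 1, 0, 0, 0, 0]; [0, 0, 0, 1, 0, 0, 0]; [0, 0, 0, 0, 1, 0, 0]; [0, 0, 0, 0, 0, 1, 0]; [0, 0, 0, 0, 0, 0, 1]] (rows listed top to bottom)

image of 1: 1
image of x: x
image of x^2: x^2
image of x^3: x^3
image of x^4: x^4
image of x^5: x^5
image of x^6: x^6
each image's coordinates form column j of the matrix


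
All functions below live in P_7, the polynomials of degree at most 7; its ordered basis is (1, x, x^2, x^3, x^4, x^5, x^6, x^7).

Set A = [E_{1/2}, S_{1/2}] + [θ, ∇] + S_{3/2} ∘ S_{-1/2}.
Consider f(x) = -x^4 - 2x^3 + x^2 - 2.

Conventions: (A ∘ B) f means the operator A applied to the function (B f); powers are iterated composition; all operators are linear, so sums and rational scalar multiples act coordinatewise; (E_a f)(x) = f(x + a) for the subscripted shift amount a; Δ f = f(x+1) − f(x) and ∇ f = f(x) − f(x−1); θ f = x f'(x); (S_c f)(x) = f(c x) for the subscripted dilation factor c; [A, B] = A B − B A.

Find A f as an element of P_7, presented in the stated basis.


S_{1/2} f = -(1/16)x^4 - (1/4)x^3 + (1/4)x^2 - 2
E_{1/2} S_{1/2} f = -(1/16)x^4 - (3/8)x^3 - (7/32)x^2 + (1/32)x - 505/256
E_{1/2} f = -x^4 - 4x^3 - (7/2)x^2 - x - 33/16
S_{1/2} E_{1/2} f = -(1/16)x^4 - (1/2)x^3 - (7/8)x^2 - (1/2)x - 33/16
[E_{1/2}, S_{1/2}] f = (1/8)x^3 + (21/32)x^2 + (17/32)x + 23/256
∇ f = -4x^3 + 4x - 2
θ ∇ f = -12x^3 + 4x
θ f = -4x^4 - 6x^3 + 2x^2
∇ θ f = -16x^3 + 6x^2 + 6x - 4
[θ, ∇] f = 4x^3 - 6x^2 - 2x + 4
S_{-1/2} f = -(1/16)x^4 + (1/4)x^3 + (1/4)x^2 - 2
S_{3/2} S_{-1/2} f = -(81/256)x^4 + (27/32)x^3 + (9/16)x^2 - 2
([E_{1/2}, S_{1/2}] + [θ, ∇] + S_{3/2} ∘ S_{-1/2}) f = -(81/256)x^4 + (159/32)x^3 - (153/32)x^2 - (47/32)x + 535/256

the result is g(x) = -(81/256)x^4 + (159/32)x^3 - (153/32)x^2 - (47/32)x + 535/256


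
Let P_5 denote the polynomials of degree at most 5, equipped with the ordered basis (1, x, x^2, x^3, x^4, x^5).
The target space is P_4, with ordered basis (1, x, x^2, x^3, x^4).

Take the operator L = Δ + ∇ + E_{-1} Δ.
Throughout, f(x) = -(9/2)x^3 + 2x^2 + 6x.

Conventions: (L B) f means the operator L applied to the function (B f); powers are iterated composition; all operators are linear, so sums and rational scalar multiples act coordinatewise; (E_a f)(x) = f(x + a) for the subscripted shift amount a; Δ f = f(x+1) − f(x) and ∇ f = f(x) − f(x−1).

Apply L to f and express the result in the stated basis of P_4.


Δ f = -(27/2)x^2 - (19/2)x + 7/2
∇ f = -(27/2)x^2 + (35/2)x - 1/2
Δ f = -(27/2)x^2 - (19/2)x + 7/2
E_{-1} Δ f = -(27/2)x^2 + (35/2)x - 1/2
(Δ + ∇ + E_{-1} Δ) f = -(81/2)x^2 + (51/2)x + 5/2

the result is g(x) = -(81/2)x^2 + (51/2)x + 5/2


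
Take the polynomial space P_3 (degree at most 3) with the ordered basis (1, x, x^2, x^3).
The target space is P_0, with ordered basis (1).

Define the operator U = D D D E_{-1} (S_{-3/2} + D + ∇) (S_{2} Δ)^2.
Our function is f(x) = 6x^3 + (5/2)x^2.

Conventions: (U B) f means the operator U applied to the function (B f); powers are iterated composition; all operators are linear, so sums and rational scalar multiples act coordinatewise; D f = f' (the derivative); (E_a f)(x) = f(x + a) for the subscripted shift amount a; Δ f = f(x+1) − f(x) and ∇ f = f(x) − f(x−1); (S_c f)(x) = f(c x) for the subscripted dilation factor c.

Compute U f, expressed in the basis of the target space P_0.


Δ f = 18x^2 + 23x + 17/2
S_{2} Δ f = 72x^2 + 46x + 17/2
Δ (S_{2} Δ) f = 144x + 118
S_{2} Δ (S_{2} Δ) f = 288x + 118
S_{-3/2} (S_{2} Δ)^2 f = -432x + 118
D (S_{2} Δ)^2 f = 288
∇ (S_{2} Δ)^2 f = 288
(S_{-3/2} + D + ∇) (S_{2} Δ)^2 f = -432x + 694
E_{-1} (S_{-3/2} + D + ∇) (S_{2} Δ)^2 f = -432x + 1126
D E_{-1} (S_{-3/2} + D + ∇) (S_{2} Δ)^2 f = -432
D D E_{-1} (S_{-3/2} + D + ∇) (S_{2} Δ)^2 f = 0
D (D D E_{-1}) (S_{-3/2} + D + ∇) (S_{2} Δ)^2 f = 0

the image equals g(x) = 0


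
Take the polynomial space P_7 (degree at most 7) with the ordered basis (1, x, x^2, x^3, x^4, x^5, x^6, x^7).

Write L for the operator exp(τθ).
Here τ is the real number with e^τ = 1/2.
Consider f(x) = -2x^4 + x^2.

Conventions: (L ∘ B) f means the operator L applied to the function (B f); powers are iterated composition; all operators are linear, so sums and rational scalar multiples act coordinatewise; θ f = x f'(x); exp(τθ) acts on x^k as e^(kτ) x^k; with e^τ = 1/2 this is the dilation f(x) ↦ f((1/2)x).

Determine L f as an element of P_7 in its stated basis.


g(x) = -(1/8)x^4 + (1/4)x^2

exp(τθ) x^k = e^(kτ) x^k; with e^τ = 1/2 this sends x^k to (1/2)^k x^k
x^2 ↦ 1/4 x^2
x^4 ↦ 1/16 x^4
applying this coordinatewise to f: exp(τθ) f = -(1/8)x^4 + (1/4)x^2


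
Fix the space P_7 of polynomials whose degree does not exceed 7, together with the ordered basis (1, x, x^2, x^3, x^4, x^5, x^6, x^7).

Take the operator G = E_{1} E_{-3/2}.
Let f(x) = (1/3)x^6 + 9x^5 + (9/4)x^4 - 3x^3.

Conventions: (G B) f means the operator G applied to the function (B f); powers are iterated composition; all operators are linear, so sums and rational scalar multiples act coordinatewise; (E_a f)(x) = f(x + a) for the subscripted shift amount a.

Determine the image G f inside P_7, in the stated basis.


E_{-3/2} f = (1/3)x^6 + 6x^5 - 54x^4 + (327/2)x^3 - (3753/16)x^2 + 162x - 1377/32
E_{1} E_{-3/2} f = (1/3)x^6 + 8x^5 - 19x^4 + (85/6)x^3 - (49/16)x^2 - (5/8)x + 23/96

the result is g(x) = (1/3)x^6 + 8x^5 - 19x^4 + (85/6)x^3 - (49/16)x^2 - (5/8)x + 23/96


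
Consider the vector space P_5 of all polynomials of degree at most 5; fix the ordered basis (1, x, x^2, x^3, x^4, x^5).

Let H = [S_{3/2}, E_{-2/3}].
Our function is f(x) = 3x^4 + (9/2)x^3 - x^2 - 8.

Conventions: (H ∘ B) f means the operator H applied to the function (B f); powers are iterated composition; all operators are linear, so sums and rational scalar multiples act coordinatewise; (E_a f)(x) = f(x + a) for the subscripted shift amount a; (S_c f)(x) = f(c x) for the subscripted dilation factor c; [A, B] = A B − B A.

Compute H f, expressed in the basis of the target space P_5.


g(x) = (27/2)x^3 - (99/8)x^2 + (5/12)x + 71/54

E_{-2/3} f = 3x^4 - (7/2)x^3 - 2x^2 + (34/9)x - 248/27
S_{3/2} E_{-2/3} f = (243/16)x^4 - (189/16)x^3 - (9/2)x^2 + (17/3)x - 248/27
S_{3/2} f = (243/16)x^4 + (243/16)x^3 - (9/4)x^2 - 8
E_{-2/3} S_{3/2} f = (243/16)x^4 - (405/16)x^3 + (63/8)x^2 + (21/4)x - 21/2
[S_{3/2}, E_{-2/3}] f = (27/2)x^3 - (99/8)x^2 + (5/12)x + 71/54


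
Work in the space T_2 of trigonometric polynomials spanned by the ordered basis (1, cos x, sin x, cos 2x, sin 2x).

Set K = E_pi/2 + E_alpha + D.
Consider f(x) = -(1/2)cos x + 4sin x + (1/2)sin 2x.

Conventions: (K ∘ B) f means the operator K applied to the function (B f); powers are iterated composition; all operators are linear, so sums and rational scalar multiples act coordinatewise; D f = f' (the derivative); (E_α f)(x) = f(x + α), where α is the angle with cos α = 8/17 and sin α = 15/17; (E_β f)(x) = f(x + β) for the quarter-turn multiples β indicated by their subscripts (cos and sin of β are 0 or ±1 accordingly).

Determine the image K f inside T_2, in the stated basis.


E_pi/2 f = 4cos x + (1/2)sin x - (1/2)sin 2x
E_alpha f = (56/17)cos x + (79/34)sin x + (120/289)cos 2x - (161/578)sin 2x
D f = 4cos x + (1/2)sin x + cos 2x
(E_pi/2 + E_alpha + D) f = (192/17)cos x + (113/34)sin x + (409/289)cos 2x - (225/289)sin 2x

the image equals g(x) = (192/17)cos x + (113/34)sin x + (409/289)cos 2x - (225/289)sin 2x


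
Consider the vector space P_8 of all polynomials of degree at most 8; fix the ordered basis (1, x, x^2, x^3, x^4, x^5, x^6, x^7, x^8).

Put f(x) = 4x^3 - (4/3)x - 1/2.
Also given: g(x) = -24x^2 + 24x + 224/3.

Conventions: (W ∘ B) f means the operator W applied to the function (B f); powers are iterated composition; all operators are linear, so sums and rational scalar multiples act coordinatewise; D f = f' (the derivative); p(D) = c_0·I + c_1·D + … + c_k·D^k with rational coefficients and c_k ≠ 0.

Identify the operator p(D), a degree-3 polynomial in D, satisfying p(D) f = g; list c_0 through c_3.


D^0 f = 4x^3 - (4/3)x - 1/2
D^1 f = 12x^2 - 4/3
D^2 f = 24x
D^3 f = 24
matching coefficients of g against c_0 f + c_1 Df + … from the top degree down determines the c_i
solution: c_0 = 0, c_1 = -2, c_2 = 1, c_3 = 3

p(D) = -2·D + D^2 + 3·D^3, i.e. c_0 = 0, c_1 = -2, c_2 = 1, c_3 = 3


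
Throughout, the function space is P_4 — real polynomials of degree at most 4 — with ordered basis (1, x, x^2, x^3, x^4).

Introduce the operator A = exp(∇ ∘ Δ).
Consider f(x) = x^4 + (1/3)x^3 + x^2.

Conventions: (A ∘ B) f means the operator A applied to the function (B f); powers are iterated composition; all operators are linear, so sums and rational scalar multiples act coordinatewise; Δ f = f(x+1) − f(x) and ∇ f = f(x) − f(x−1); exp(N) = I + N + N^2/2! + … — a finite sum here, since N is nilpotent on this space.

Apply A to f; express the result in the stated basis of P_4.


the result is g(x) = x^4 + (1/3)x^3 + 13x^2 + 2x + 16

order-1 term: 12x^2 + 2x + 4
order-2 term: 12
the series for exp(∇ ∘ Δ) f terminates at order 2
exp(∇ ∘ Δ) f = x^4 + (1/3)x^3 + 13x^2 + 2x + 16


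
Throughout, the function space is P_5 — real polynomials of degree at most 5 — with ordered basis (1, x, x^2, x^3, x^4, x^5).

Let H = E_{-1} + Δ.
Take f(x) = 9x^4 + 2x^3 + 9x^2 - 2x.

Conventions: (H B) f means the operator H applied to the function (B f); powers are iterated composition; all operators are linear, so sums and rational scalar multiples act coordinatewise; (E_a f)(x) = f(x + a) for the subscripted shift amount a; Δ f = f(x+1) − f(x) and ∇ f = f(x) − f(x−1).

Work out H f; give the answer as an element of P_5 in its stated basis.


the result is g(x) = 9x^4 + 2x^3 + 117x^2 + 10x + 36

E_{-1} f = 9x^4 - 34x^3 + 57x^2 - 50x + 18
Δ f = 36x^3 + 60x^2 + 60x + 18
(E_{-1} + Δ) f = 9x^4 + 2x^3 + 117x^2 + 10x + 36


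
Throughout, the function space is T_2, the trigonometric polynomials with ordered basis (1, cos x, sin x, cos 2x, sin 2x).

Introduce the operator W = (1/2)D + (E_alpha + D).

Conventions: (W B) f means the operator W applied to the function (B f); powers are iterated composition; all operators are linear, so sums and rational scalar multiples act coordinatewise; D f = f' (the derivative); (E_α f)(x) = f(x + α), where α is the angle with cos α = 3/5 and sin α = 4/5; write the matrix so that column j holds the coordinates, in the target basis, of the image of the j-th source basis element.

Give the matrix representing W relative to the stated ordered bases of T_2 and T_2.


image of 1: 1
image of cos x: (3/5)cos x - (23/10)sin x
image of sin x: (23/10)cos x + (3/5)sin x
image of cos 2x: -(7/25)cos 2x - (99/25)sin 2x
image of sin 2x: (99/25)cos 2x - (7/25)sin 2x
each image's coordinates form column j of the matrix

the matrix is [[1, 0, 0, 0, 0]; [0, 3/5, 23/10, 0, 0]; [0, -23/10, 3/5, 0, 0]; [0, 0, 0, -7/25, 99/25]; [0, 0, 0, -99/25, -7/25]] (rows listed top to bottom)


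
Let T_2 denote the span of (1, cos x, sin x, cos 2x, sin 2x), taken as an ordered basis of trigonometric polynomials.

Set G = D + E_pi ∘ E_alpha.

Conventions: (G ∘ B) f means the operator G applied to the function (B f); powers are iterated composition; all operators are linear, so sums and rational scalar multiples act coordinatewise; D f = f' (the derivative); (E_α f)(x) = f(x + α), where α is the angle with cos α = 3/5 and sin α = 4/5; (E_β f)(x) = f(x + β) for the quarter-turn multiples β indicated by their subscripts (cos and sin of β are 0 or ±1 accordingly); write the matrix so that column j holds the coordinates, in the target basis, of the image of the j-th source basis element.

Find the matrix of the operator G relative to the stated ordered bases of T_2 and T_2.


the matrix is [[1, 0, 0, 0, 0]; [0, -3/5, 1/5, 0, 0]; [0, -1/5, -3/5, 0, 0]; [0, 0, 0, -7/25, 74/25]; [0, 0, 0, -74/25, -7/25]] (rows listed top to bottom)

image of 1: 1
image of cos x: -(3/5)cos x - (1/5)sin x
image of sin x: (1/5)cos x - (3/5)sin x
image of cos 2x: -(7/25)cos 2x - (74/25)sin 2x
image of sin 2x: (74/25)cos 2x - (7/25)sin 2x
each image's coordinates form column j of the matrix


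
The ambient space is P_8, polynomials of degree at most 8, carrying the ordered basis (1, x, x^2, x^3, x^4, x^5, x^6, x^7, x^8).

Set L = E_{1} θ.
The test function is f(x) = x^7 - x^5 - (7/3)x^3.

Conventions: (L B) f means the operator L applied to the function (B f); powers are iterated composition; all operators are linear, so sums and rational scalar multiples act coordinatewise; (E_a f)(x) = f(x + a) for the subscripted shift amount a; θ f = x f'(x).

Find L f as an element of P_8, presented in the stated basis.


θ f = 7x^7 - 5x^5 - 7x^3
E_{1} θ f = 7x^7 + 49x^6 + 142x^5 + 220x^4 + 188x^3 + 76x^2 + 3x - 5

g(x) = 7x^7 + 49x^6 + 142x^5 + 220x^4 + 188x^3 + 76x^2 + 3x - 5


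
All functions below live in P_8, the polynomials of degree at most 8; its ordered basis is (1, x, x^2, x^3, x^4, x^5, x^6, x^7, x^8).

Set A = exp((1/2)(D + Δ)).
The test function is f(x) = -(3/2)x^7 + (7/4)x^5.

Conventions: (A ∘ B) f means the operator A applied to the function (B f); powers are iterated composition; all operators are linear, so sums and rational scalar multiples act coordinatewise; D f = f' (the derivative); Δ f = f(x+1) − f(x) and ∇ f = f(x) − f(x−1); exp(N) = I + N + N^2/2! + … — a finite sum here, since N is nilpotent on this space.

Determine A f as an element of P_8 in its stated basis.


the image equals g(x) = -(3/2)x^7 - (21/2)x^6 - (91/2)x^5 - (595/4)x^4 - (2835/8)x^3 - (4683/8)x^2 - (2429/4)x - 4803/16

order-1 term: -(21/2)x^6 - (63/4)x^5 - (35/2)x^4 - (35/2)x^3 - 7x^2 - (7/8)x + 1/8
order-2 term: -(63/2)x^5 - (315/4)x^4 - (1015/8)x^3 - (525/4)x^2 - (1169/16)x - 35/2
order-3 term: -(105/2)x^4 - (315/2)x^3 - (2065/8)x^2 - (3675/16)x - 343/4
order-4 term: -(105/2)x^3 - (315/2)x^2 - (1715/8)x - 1855/16
order-5 term: -(63/2)x^2 - (315/4)x - 511/8
order-6 term: -(21/2)x - 63/4
order-7 term: -3/2
the series for exp((1/2)(D + Δ)) f terminates at order 7
exp((1/2)(D + Δ)) f = -(3/2)x^7 - (21/2)x^6 - (91/2)x^5 - (595/4)x^4 - (2835/8)x^3 - (4683/8)x^2 - (2429/4)x - 4803/16


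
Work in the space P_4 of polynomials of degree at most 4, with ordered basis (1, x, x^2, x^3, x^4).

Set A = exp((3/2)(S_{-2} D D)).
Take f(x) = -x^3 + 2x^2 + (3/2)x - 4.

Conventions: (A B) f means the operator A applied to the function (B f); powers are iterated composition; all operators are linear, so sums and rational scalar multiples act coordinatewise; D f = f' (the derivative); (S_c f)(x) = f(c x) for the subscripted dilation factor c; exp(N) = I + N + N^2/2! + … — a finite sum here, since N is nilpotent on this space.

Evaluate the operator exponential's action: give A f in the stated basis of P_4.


the result is g(x) = -x^3 + 2x^2 + (39/2)x + 2

order-1 term: 18x + 6
the series for exp((3/2)(S_{-2} D D)) f terminates at order 1
exp((3/2)(S_{-2} D D)) f = -x^3 + 2x^2 + (39/2)x + 2


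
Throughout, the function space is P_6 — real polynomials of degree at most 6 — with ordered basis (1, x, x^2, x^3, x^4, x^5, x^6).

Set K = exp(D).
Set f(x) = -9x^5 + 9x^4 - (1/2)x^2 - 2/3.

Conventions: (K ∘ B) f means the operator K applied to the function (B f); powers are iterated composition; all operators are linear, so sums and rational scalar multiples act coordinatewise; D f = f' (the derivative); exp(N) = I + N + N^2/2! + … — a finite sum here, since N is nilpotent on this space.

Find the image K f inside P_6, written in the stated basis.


order-1 term: -45x^4 + 36x^3 - x
order-2 term: -90x^3 + 54x^2 - 1/2
order-3 term: -90x^2 + 36x
order-4 term: -45x + 9
order-5 term: -9
the series for exp(D) f terminates at order 5
exp(D) f = -9x^5 - 36x^4 - 54x^3 - (73/2)x^2 - 10x - 7/6

the image equals g(x) = -9x^5 - 36x^4 - 54x^3 - (73/2)x^2 - 10x - 7/6


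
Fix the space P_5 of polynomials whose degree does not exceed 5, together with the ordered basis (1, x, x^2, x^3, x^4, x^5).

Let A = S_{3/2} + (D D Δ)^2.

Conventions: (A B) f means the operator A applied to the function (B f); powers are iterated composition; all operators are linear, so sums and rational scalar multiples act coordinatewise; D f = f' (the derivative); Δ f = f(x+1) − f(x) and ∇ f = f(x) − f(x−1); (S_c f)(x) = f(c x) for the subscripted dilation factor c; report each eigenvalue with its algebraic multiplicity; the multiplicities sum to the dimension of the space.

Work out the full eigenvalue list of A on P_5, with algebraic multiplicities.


λ = 1 (multiplicity 1), λ = 3/2 (multiplicity 1), λ = 9/4 (multiplicity 1), λ = 27/8 (multiplicity 1), λ = 81/16 (multiplicity 1), λ = 243/32 (multiplicity 1)

image of 1: 1
image of x: (3/2)x
image of x^2: (9/4)x^2
image of x^3: (27/8)x^3
image of x^4: (81/16)x^4
image of x^5: (243/32)x^5
the matrix is upper triangular; its diagonal is (1, 3/2, 9/4, 27/8, 81/16, 243/32)
for a triangular matrix the eigenvalues are the diagonal entries, with algebraic multiplicity their repetition count


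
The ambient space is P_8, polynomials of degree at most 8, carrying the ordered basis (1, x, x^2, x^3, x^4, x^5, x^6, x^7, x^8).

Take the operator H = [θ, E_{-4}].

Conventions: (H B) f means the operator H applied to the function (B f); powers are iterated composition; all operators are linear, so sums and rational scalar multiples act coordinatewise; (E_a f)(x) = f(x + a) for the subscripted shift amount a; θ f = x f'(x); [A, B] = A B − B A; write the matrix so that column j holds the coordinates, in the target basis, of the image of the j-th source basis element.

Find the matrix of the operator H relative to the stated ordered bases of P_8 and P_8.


the matrix is [[0, 4, -32, 192, -1024, 5120, -24576, 114688, -524288]; [0, 0, 8, -96, 768, -5120, 30720, -172032, 917504]; [0, 0, 0, 12, -192, 1920, -15360, 107520, -688128]; [0, 0, 0, 0, 16, -320, 3840, -35840, 286720]; [0, 0, 0, 0, 0, 20, -480, 6720, -71680]; [0, 0, 0, 0, 0, 0, 24, -672, 10752]; [0, 0, 0, 0, 0, 0, 0, 28, -896]; [0, 0, 0, 0, 0, 0, 0, 0, 32]; [0, 0, 0, 0, 0, 0, 0, 0, 0]] (rows listed top to bottom)

image of 1: 0
image of x: 4
image of x^2: 8x - 32
image of x^3: 12x^2 - 96x + 192
image of x^4: 16x^3 - 192x^2 + 768x - 1024
image of x^5: 20x^4 - 320x^3 + 1920x^2 - 5120x + 5120
image of x^6: 24x^5 - 480x^4 + 3840x^3 - 15360x^2 + 30720x - 24576
image of x^7: 28x^6 - 672x^5 + 6720x^4 - 35840x^3 + 107520x^2 - 172032x + 114688
image of x^8: 32x^7 - 896x^6 + 10752x^5 - 71680x^4 + 286720x^3 - 688128x^2 + 917504x - 524288
each image's coordinates form column j of the matrix


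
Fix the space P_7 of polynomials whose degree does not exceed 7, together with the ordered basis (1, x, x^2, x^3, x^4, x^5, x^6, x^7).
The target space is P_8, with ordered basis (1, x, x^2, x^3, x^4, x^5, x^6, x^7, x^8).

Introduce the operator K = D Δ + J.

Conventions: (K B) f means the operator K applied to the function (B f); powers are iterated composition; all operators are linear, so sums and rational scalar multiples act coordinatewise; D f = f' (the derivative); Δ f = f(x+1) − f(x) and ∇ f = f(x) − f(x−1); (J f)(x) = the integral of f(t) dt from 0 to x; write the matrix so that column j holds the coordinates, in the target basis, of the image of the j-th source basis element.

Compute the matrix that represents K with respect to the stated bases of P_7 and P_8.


image of 1: x
image of x: (1/2)x^2
image of x^2: (1/3)x^3 + 2
image of x^3: (1/4)x^4 + 6x + 3
image of x^4: (1/5)x^5 + 12x^2 + 12x + 4
image of x^5: (1/6)x^6 + 20x^3 + 30x^2 + 20x + 5
image of x^6: (1/7)x^7 + 30x^4 + 60x^3 + 60x^2 + 30x + 6
image of x^7: (1/8)x^8 + 42x^5 + 105x^4 + 140x^3 + 105x^2 + 42x + 7
each image's coordinates form column j of the matrix

the matrix is [[0, 0, 2, 3, 4, 5, 6, 7]; [1, 0, 0, 6, 12, 20, 30, 42]; [0, 1/2, 0, 0, 12, 30, 60, 105]; [0, 0, 1/3, 0, 0, 20, 60, 140]; [0, 0, 0, 1/4, 0, 0, 30, 105]; [0, 0, 0, 0, 1/5, 0, 0, 42]; [0, 0, 0, 0, 0, 1/6, 0, 0]; [0, 0, 0, 0, 0, 0, 1/7, 0]; [0, 0, 0, 0, 0, 0, 0, 1/8]] (rows listed top to bottom)


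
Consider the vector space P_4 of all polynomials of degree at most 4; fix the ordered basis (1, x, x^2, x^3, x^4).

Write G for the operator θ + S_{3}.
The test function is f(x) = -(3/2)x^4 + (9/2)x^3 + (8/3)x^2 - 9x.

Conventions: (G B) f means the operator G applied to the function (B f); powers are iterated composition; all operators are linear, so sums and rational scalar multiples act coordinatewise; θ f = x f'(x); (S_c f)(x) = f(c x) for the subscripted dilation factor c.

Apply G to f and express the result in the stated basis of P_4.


θ f = -6x^4 + (27/2)x^3 + (16/3)x^2 - 9x
S_{3} f = -(243/2)x^4 + (243/2)x^3 + 24x^2 - 27x
(θ + S_{3}) f = -(255/2)x^4 + 135x^3 + (88/3)x^2 - 36x

g(x) = -(255/2)x^4 + 135x^3 + (88/3)x^2 - 36x


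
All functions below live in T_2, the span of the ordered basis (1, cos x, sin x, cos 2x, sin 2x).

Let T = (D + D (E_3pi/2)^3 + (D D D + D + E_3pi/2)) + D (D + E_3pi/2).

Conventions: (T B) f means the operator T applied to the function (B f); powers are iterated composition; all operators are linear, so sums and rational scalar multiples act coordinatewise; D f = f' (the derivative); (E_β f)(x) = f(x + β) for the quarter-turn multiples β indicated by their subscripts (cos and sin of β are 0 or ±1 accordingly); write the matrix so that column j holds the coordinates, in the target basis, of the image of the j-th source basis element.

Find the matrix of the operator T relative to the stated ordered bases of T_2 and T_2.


the matrix is [[1, 0, 0, 0, 0]; [0, -1, 0, 0, 0]; [0, 0, -1, 0, 0]; [0, 0, 0, -5, -8]; [0, 0, 0, 8, -5]] (rows listed top to bottom)

image of 1: 1
image of cos x: -cos x
image of sin x: -sin x
image of cos 2x: -5cos 2x + 8sin 2x
image of sin 2x: -8cos 2x - 5sin 2x
each image's coordinates form column j of the matrix


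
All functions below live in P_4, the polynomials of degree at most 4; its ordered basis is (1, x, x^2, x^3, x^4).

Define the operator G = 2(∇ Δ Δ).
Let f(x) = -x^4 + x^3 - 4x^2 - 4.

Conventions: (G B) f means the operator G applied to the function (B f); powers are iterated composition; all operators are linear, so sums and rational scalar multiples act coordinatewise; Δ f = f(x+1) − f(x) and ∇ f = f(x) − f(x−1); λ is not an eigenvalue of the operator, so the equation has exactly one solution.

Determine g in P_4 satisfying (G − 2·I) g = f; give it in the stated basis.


the result is g(x) = (1/2)x^4 - (1/2)x^3 + 2x^2 + 12x + 5

write g with unknown coordinates in the stated basis and equate coefficients in (G − 2·I) g = f
solving from the highest basis element down gives g = (1/2)x^4 - (1/2)x^3 + 2x^2 + 12x + 5
check: G g = 24x + 6
so G g − 2·g = -x^4 + x^3 - 4x^2 - 4 = f ✓


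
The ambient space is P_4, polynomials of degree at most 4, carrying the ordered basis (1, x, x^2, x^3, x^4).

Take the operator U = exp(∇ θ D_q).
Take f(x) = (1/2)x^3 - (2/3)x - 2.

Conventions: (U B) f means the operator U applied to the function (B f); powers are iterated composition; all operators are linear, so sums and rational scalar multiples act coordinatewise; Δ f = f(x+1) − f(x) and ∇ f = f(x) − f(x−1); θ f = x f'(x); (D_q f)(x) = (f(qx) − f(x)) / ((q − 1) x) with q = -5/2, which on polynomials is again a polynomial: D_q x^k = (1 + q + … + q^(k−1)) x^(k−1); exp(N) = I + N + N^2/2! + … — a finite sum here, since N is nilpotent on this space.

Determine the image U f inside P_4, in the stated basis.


order-1 term: (19/2)x - 19/4
the series for exp(∇ θ D_q) f terminates at order 1
exp(∇ θ D_q) f = (1/2)x^3 + (53/6)x - 27/4

the result is g(x) = (1/2)x^3 + (53/6)x - 27/4


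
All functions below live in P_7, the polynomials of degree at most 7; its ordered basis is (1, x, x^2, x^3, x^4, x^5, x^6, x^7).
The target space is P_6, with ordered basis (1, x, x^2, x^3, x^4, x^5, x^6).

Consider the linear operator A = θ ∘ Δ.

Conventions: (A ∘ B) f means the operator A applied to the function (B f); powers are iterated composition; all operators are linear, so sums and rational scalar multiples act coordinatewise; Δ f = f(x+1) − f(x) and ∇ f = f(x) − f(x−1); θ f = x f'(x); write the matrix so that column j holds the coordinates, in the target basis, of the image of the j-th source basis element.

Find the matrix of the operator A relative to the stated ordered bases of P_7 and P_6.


the matrix is [[0, 0, 0, 0, 0, 0, 0, 0]; [0, 0, 2, 3, 4, 5, 6, 7]; [0, 0, 0, 6, 12, 20, 30, 42]; [0, 0, 0, 0, 12, 30, 60, 105]; [0, 0, 0, 0, 0, 20, 60, 140]; [0, 0, 0, 0, 0, 0, 30, 105]; [0, 0, 0, 0, 0, 0, 0, 42]] (rows listed top to bottom)

image of 1: 0
image of x: 0
image of x^2: 2x
image of x^3: 6x^2 + 3x
image of x^4: 12x^3 + 12x^2 + 4x
image of x^5: 20x^4 + 30x^3 + 20x^2 + 5x
image of x^6: 30x^5 + 60x^4 + 60x^3 + 30x^2 + 6x
image of x^7: 42x^6 + 105x^5 + 140x^4 + 105x^3 + 42x^2 + 7x
each image's coordinates form column j of the matrix


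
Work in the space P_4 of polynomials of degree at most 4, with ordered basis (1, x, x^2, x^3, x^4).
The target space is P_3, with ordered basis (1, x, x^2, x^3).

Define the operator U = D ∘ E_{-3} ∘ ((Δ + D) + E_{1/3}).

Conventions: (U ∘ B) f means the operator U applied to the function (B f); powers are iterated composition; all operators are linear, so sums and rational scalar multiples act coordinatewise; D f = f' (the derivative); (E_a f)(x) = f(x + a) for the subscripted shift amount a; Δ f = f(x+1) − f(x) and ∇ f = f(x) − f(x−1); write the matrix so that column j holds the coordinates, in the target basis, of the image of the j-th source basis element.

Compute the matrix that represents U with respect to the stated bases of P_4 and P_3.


the matrix is [[0, 1, -4/3, -35/3, 2920/27]; [0, 0, 2, -4, -140/3]; [0, 0, 0, 3, -8]; [0, 0, 0, 0, 4]] (rows listed top to bottom)

image of 1: 0
image of x: 1
image of x^2: 2x - 4/3
image of x^3: 3x^2 - 4x - 35/3
image of x^4: 4x^3 - 8x^2 - (140/3)x + 2920/27
each image's coordinates form column j of the matrix


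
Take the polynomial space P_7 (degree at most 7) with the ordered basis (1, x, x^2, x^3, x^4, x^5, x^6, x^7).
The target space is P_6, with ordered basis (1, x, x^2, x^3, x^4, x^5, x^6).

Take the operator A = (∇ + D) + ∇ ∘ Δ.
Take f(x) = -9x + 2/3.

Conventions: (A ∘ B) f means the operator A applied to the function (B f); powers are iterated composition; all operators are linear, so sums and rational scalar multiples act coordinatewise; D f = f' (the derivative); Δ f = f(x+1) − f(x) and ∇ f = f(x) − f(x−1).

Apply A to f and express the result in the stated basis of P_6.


g(x) = -18

∇ f = -9
D f = -9
(∇ + D) f = -18
Δ f = -9
∇ Δ f = 0
((∇ + D) + ∇ ∘ Δ) f = -18
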